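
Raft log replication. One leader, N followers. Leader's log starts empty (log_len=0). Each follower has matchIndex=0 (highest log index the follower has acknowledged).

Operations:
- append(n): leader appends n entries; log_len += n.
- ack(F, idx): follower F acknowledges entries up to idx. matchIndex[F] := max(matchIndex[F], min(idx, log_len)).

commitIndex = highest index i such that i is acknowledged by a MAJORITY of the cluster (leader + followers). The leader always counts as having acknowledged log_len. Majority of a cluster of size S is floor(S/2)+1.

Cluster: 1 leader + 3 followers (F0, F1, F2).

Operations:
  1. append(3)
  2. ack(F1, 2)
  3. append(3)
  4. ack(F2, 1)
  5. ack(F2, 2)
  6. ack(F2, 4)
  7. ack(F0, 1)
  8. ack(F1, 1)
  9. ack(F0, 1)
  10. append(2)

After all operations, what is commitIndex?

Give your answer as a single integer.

Op 1: append 3 -> log_len=3
Op 2: F1 acks idx 2 -> match: F0=0 F1=2 F2=0; commitIndex=0
Op 3: append 3 -> log_len=6
Op 4: F2 acks idx 1 -> match: F0=0 F1=2 F2=1; commitIndex=1
Op 5: F2 acks idx 2 -> match: F0=0 F1=2 F2=2; commitIndex=2
Op 6: F2 acks idx 4 -> match: F0=0 F1=2 F2=4; commitIndex=2
Op 7: F0 acks idx 1 -> match: F0=1 F1=2 F2=4; commitIndex=2
Op 8: F1 acks idx 1 -> match: F0=1 F1=2 F2=4; commitIndex=2
Op 9: F0 acks idx 1 -> match: F0=1 F1=2 F2=4; commitIndex=2
Op 10: append 2 -> log_len=8

Answer: 2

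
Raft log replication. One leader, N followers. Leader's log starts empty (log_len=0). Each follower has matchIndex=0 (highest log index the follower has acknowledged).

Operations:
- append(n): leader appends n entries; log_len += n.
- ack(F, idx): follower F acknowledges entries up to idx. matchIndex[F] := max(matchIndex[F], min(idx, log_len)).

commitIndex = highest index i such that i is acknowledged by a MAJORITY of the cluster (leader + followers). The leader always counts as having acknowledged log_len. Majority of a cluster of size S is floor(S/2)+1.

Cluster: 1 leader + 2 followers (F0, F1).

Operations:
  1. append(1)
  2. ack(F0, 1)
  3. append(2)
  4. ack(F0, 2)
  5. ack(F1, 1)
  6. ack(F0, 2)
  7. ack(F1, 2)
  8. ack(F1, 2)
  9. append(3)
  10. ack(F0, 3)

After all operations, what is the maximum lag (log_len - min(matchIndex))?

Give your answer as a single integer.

Answer: 4

Derivation:
Op 1: append 1 -> log_len=1
Op 2: F0 acks idx 1 -> match: F0=1 F1=0; commitIndex=1
Op 3: append 2 -> log_len=3
Op 4: F0 acks idx 2 -> match: F0=2 F1=0; commitIndex=2
Op 5: F1 acks idx 1 -> match: F0=2 F1=1; commitIndex=2
Op 6: F0 acks idx 2 -> match: F0=2 F1=1; commitIndex=2
Op 7: F1 acks idx 2 -> match: F0=2 F1=2; commitIndex=2
Op 8: F1 acks idx 2 -> match: F0=2 F1=2; commitIndex=2
Op 9: append 3 -> log_len=6
Op 10: F0 acks idx 3 -> match: F0=3 F1=2; commitIndex=3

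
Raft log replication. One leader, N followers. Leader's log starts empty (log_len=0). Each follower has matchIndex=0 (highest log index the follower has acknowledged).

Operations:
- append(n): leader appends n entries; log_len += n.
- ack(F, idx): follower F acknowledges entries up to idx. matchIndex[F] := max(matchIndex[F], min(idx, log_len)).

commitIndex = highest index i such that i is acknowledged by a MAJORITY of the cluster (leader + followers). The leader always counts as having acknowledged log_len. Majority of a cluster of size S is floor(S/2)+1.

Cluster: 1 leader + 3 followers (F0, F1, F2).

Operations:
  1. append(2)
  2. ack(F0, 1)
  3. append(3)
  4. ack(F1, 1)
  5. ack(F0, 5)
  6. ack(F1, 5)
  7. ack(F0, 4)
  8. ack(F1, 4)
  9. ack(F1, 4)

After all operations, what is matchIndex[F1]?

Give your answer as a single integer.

Op 1: append 2 -> log_len=2
Op 2: F0 acks idx 1 -> match: F0=1 F1=0 F2=0; commitIndex=0
Op 3: append 3 -> log_len=5
Op 4: F1 acks idx 1 -> match: F0=1 F1=1 F2=0; commitIndex=1
Op 5: F0 acks idx 5 -> match: F0=5 F1=1 F2=0; commitIndex=1
Op 6: F1 acks idx 5 -> match: F0=5 F1=5 F2=0; commitIndex=5
Op 7: F0 acks idx 4 -> match: F0=5 F1=5 F2=0; commitIndex=5
Op 8: F1 acks idx 4 -> match: F0=5 F1=5 F2=0; commitIndex=5
Op 9: F1 acks idx 4 -> match: F0=5 F1=5 F2=0; commitIndex=5

Answer: 5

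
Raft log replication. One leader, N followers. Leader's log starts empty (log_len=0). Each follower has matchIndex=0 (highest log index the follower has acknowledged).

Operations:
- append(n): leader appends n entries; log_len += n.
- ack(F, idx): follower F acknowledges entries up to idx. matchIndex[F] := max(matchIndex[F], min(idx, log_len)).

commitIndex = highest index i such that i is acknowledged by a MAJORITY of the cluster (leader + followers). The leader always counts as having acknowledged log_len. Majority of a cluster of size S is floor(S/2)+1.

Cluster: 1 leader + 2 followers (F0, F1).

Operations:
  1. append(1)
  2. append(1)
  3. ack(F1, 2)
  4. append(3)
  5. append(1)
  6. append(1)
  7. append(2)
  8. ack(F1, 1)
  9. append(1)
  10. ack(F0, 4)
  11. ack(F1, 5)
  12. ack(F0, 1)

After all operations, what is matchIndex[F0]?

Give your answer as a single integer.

Answer: 4

Derivation:
Op 1: append 1 -> log_len=1
Op 2: append 1 -> log_len=2
Op 3: F1 acks idx 2 -> match: F0=0 F1=2; commitIndex=2
Op 4: append 3 -> log_len=5
Op 5: append 1 -> log_len=6
Op 6: append 1 -> log_len=7
Op 7: append 2 -> log_len=9
Op 8: F1 acks idx 1 -> match: F0=0 F1=2; commitIndex=2
Op 9: append 1 -> log_len=10
Op 10: F0 acks idx 4 -> match: F0=4 F1=2; commitIndex=4
Op 11: F1 acks idx 5 -> match: F0=4 F1=5; commitIndex=5
Op 12: F0 acks idx 1 -> match: F0=4 F1=5; commitIndex=5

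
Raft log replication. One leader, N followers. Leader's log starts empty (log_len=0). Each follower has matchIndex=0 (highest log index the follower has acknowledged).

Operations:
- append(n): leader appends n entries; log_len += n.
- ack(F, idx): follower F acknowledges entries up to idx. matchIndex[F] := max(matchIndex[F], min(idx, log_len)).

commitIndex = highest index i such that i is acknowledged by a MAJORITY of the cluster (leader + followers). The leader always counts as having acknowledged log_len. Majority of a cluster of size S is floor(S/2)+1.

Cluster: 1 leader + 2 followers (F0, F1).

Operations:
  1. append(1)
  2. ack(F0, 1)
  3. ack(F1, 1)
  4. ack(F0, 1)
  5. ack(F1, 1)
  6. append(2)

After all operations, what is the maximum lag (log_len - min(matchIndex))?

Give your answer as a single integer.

Answer: 2

Derivation:
Op 1: append 1 -> log_len=1
Op 2: F0 acks idx 1 -> match: F0=1 F1=0; commitIndex=1
Op 3: F1 acks idx 1 -> match: F0=1 F1=1; commitIndex=1
Op 4: F0 acks idx 1 -> match: F0=1 F1=1; commitIndex=1
Op 5: F1 acks idx 1 -> match: F0=1 F1=1; commitIndex=1
Op 6: append 2 -> log_len=3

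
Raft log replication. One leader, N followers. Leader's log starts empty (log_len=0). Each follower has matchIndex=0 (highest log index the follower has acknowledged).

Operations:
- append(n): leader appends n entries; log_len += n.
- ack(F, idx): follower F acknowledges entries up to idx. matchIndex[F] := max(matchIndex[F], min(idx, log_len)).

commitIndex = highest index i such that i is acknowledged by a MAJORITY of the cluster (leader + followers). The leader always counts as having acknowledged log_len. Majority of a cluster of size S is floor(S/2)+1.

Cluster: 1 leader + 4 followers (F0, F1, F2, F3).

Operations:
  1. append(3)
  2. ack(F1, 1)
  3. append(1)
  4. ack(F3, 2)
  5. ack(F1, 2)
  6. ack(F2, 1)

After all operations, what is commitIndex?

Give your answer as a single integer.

Op 1: append 3 -> log_len=3
Op 2: F1 acks idx 1 -> match: F0=0 F1=1 F2=0 F3=0; commitIndex=0
Op 3: append 1 -> log_len=4
Op 4: F3 acks idx 2 -> match: F0=0 F1=1 F2=0 F3=2; commitIndex=1
Op 5: F1 acks idx 2 -> match: F0=0 F1=2 F2=0 F3=2; commitIndex=2
Op 6: F2 acks idx 1 -> match: F0=0 F1=2 F2=1 F3=2; commitIndex=2

Answer: 2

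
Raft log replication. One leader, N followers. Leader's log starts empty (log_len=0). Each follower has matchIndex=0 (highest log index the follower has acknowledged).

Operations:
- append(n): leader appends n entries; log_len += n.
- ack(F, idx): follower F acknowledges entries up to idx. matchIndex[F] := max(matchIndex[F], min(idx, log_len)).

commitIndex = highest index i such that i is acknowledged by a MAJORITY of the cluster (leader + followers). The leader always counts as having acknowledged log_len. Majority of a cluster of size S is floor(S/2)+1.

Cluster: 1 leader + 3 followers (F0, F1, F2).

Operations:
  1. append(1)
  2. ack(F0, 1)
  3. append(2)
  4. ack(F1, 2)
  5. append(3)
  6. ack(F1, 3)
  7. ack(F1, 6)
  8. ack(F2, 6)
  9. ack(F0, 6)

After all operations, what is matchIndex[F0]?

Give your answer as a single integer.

Op 1: append 1 -> log_len=1
Op 2: F0 acks idx 1 -> match: F0=1 F1=0 F2=0; commitIndex=0
Op 3: append 2 -> log_len=3
Op 4: F1 acks idx 2 -> match: F0=1 F1=2 F2=0; commitIndex=1
Op 5: append 3 -> log_len=6
Op 6: F1 acks idx 3 -> match: F0=1 F1=3 F2=0; commitIndex=1
Op 7: F1 acks idx 6 -> match: F0=1 F1=6 F2=0; commitIndex=1
Op 8: F2 acks idx 6 -> match: F0=1 F1=6 F2=6; commitIndex=6
Op 9: F0 acks idx 6 -> match: F0=6 F1=6 F2=6; commitIndex=6

Answer: 6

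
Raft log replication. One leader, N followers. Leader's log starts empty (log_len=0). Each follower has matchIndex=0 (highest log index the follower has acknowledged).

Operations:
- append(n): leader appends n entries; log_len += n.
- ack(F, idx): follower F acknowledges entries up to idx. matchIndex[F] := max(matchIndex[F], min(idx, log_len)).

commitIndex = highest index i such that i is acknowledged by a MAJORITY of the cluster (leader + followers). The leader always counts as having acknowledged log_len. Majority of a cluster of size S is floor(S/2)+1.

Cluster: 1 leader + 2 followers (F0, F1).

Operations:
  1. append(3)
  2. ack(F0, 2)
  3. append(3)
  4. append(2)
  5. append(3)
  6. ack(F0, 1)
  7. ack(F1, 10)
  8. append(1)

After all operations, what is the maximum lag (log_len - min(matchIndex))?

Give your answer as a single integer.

Answer: 10

Derivation:
Op 1: append 3 -> log_len=3
Op 2: F0 acks idx 2 -> match: F0=2 F1=0; commitIndex=2
Op 3: append 3 -> log_len=6
Op 4: append 2 -> log_len=8
Op 5: append 3 -> log_len=11
Op 6: F0 acks idx 1 -> match: F0=2 F1=0; commitIndex=2
Op 7: F1 acks idx 10 -> match: F0=2 F1=10; commitIndex=10
Op 8: append 1 -> log_len=12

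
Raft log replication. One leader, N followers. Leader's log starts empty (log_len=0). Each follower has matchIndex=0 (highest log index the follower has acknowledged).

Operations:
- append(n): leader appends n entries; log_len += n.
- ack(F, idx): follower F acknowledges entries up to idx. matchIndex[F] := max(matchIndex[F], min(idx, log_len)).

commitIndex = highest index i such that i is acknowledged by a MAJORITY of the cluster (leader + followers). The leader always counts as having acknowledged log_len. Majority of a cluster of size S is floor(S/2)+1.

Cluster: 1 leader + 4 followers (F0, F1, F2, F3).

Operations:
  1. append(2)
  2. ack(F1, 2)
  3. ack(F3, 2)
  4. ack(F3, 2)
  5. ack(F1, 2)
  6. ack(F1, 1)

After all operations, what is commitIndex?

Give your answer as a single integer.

Op 1: append 2 -> log_len=2
Op 2: F1 acks idx 2 -> match: F0=0 F1=2 F2=0 F3=0; commitIndex=0
Op 3: F3 acks idx 2 -> match: F0=0 F1=2 F2=0 F3=2; commitIndex=2
Op 4: F3 acks idx 2 -> match: F0=0 F1=2 F2=0 F3=2; commitIndex=2
Op 5: F1 acks idx 2 -> match: F0=0 F1=2 F2=0 F3=2; commitIndex=2
Op 6: F1 acks idx 1 -> match: F0=0 F1=2 F2=0 F3=2; commitIndex=2

Answer: 2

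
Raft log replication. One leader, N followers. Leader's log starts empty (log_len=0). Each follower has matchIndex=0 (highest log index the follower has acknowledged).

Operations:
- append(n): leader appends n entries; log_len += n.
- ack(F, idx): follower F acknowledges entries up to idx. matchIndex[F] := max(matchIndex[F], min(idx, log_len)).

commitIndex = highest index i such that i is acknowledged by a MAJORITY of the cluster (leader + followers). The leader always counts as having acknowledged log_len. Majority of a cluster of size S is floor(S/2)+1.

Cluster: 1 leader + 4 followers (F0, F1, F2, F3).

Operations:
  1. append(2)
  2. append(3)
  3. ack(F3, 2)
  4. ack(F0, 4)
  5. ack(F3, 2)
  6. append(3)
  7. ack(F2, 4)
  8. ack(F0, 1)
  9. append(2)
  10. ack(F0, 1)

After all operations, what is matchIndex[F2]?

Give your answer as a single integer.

Op 1: append 2 -> log_len=2
Op 2: append 3 -> log_len=5
Op 3: F3 acks idx 2 -> match: F0=0 F1=0 F2=0 F3=2; commitIndex=0
Op 4: F0 acks idx 4 -> match: F0=4 F1=0 F2=0 F3=2; commitIndex=2
Op 5: F3 acks idx 2 -> match: F0=4 F1=0 F2=0 F3=2; commitIndex=2
Op 6: append 3 -> log_len=8
Op 7: F2 acks idx 4 -> match: F0=4 F1=0 F2=4 F3=2; commitIndex=4
Op 8: F0 acks idx 1 -> match: F0=4 F1=0 F2=4 F3=2; commitIndex=4
Op 9: append 2 -> log_len=10
Op 10: F0 acks idx 1 -> match: F0=4 F1=0 F2=4 F3=2; commitIndex=4

Answer: 4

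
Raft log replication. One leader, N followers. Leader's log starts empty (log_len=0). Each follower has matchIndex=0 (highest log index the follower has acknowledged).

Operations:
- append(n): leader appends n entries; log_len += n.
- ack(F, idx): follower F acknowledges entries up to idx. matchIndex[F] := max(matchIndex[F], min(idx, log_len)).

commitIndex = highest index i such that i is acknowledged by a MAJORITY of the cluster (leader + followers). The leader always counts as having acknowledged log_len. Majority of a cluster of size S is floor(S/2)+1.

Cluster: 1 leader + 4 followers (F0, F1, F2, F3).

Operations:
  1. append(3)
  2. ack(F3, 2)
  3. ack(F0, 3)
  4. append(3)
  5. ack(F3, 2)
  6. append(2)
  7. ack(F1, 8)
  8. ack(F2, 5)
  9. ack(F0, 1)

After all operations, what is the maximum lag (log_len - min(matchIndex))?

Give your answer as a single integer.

Answer: 6

Derivation:
Op 1: append 3 -> log_len=3
Op 2: F3 acks idx 2 -> match: F0=0 F1=0 F2=0 F3=2; commitIndex=0
Op 3: F0 acks idx 3 -> match: F0=3 F1=0 F2=0 F3=2; commitIndex=2
Op 4: append 3 -> log_len=6
Op 5: F3 acks idx 2 -> match: F0=3 F1=0 F2=0 F3=2; commitIndex=2
Op 6: append 2 -> log_len=8
Op 7: F1 acks idx 8 -> match: F0=3 F1=8 F2=0 F3=2; commitIndex=3
Op 8: F2 acks idx 5 -> match: F0=3 F1=8 F2=5 F3=2; commitIndex=5
Op 9: F0 acks idx 1 -> match: F0=3 F1=8 F2=5 F3=2; commitIndex=5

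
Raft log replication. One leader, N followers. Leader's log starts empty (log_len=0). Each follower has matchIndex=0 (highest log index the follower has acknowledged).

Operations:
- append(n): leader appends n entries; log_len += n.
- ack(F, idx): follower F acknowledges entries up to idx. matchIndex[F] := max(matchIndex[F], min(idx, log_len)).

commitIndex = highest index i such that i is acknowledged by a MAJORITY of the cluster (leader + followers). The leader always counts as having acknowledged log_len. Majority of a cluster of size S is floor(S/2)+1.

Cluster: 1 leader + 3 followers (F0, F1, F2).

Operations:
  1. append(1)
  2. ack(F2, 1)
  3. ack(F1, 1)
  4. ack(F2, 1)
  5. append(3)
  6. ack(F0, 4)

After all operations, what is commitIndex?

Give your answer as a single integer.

Op 1: append 1 -> log_len=1
Op 2: F2 acks idx 1 -> match: F0=0 F1=0 F2=1; commitIndex=0
Op 3: F1 acks idx 1 -> match: F0=0 F1=1 F2=1; commitIndex=1
Op 4: F2 acks idx 1 -> match: F0=0 F1=1 F2=1; commitIndex=1
Op 5: append 3 -> log_len=4
Op 6: F0 acks idx 4 -> match: F0=4 F1=1 F2=1; commitIndex=1

Answer: 1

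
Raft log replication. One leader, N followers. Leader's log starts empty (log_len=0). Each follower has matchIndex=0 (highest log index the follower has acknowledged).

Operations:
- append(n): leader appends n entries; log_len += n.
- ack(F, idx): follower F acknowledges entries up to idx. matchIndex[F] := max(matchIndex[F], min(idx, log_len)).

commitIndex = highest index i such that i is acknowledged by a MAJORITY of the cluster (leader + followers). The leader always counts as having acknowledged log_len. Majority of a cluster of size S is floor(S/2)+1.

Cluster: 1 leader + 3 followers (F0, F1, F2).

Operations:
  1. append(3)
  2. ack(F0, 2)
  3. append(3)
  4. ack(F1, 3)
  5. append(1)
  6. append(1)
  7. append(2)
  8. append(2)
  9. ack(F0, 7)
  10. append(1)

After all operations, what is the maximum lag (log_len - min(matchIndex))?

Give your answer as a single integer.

Op 1: append 3 -> log_len=3
Op 2: F0 acks idx 2 -> match: F0=2 F1=0 F2=0; commitIndex=0
Op 3: append 3 -> log_len=6
Op 4: F1 acks idx 3 -> match: F0=2 F1=3 F2=0; commitIndex=2
Op 5: append 1 -> log_len=7
Op 6: append 1 -> log_len=8
Op 7: append 2 -> log_len=10
Op 8: append 2 -> log_len=12
Op 9: F0 acks idx 7 -> match: F0=7 F1=3 F2=0; commitIndex=3
Op 10: append 1 -> log_len=13

Answer: 13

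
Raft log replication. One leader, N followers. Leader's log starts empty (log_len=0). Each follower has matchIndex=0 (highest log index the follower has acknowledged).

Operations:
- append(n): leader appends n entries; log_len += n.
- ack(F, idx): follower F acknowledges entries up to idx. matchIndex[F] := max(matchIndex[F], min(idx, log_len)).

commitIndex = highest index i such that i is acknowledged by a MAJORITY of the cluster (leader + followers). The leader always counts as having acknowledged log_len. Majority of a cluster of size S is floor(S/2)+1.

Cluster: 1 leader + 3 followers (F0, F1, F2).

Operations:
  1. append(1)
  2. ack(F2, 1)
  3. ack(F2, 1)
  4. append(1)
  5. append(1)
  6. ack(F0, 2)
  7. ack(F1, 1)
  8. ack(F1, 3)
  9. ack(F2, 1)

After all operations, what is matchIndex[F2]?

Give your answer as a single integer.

Answer: 1

Derivation:
Op 1: append 1 -> log_len=1
Op 2: F2 acks idx 1 -> match: F0=0 F1=0 F2=1; commitIndex=0
Op 3: F2 acks idx 1 -> match: F0=0 F1=0 F2=1; commitIndex=0
Op 4: append 1 -> log_len=2
Op 5: append 1 -> log_len=3
Op 6: F0 acks idx 2 -> match: F0=2 F1=0 F2=1; commitIndex=1
Op 7: F1 acks idx 1 -> match: F0=2 F1=1 F2=1; commitIndex=1
Op 8: F1 acks idx 3 -> match: F0=2 F1=3 F2=1; commitIndex=2
Op 9: F2 acks idx 1 -> match: F0=2 F1=3 F2=1; commitIndex=2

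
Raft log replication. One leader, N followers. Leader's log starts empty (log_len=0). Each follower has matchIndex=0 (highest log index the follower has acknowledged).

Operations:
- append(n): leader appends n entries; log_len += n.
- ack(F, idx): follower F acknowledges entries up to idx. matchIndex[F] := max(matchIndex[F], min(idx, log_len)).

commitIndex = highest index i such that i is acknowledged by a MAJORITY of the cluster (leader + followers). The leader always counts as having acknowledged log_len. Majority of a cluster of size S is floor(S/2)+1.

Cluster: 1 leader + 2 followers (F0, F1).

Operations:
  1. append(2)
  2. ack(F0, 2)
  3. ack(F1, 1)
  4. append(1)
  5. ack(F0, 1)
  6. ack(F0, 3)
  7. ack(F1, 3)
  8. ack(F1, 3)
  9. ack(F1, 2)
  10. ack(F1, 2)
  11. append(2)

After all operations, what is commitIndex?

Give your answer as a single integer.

Answer: 3

Derivation:
Op 1: append 2 -> log_len=2
Op 2: F0 acks idx 2 -> match: F0=2 F1=0; commitIndex=2
Op 3: F1 acks idx 1 -> match: F0=2 F1=1; commitIndex=2
Op 4: append 1 -> log_len=3
Op 5: F0 acks idx 1 -> match: F0=2 F1=1; commitIndex=2
Op 6: F0 acks idx 3 -> match: F0=3 F1=1; commitIndex=3
Op 7: F1 acks idx 3 -> match: F0=3 F1=3; commitIndex=3
Op 8: F1 acks idx 3 -> match: F0=3 F1=3; commitIndex=3
Op 9: F1 acks idx 2 -> match: F0=3 F1=3; commitIndex=3
Op 10: F1 acks idx 2 -> match: F0=3 F1=3; commitIndex=3
Op 11: append 2 -> log_len=5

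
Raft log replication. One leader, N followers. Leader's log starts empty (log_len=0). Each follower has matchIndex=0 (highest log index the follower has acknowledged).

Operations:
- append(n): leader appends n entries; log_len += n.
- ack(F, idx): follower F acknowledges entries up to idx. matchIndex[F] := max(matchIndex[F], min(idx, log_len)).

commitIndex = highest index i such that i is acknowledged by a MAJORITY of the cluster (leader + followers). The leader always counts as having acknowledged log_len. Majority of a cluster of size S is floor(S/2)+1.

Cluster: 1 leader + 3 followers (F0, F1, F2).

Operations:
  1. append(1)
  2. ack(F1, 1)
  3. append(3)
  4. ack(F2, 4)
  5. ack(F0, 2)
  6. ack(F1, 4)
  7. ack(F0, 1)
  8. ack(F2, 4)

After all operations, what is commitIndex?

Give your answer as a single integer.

Answer: 4

Derivation:
Op 1: append 1 -> log_len=1
Op 2: F1 acks idx 1 -> match: F0=0 F1=1 F2=0; commitIndex=0
Op 3: append 3 -> log_len=4
Op 4: F2 acks idx 4 -> match: F0=0 F1=1 F2=4; commitIndex=1
Op 5: F0 acks idx 2 -> match: F0=2 F1=1 F2=4; commitIndex=2
Op 6: F1 acks idx 4 -> match: F0=2 F1=4 F2=4; commitIndex=4
Op 7: F0 acks idx 1 -> match: F0=2 F1=4 F2=4; commitIndex=4
Op 8: F2 acks idx 4 -> match: F0=2 F1=4 F2=4; commitIndex=4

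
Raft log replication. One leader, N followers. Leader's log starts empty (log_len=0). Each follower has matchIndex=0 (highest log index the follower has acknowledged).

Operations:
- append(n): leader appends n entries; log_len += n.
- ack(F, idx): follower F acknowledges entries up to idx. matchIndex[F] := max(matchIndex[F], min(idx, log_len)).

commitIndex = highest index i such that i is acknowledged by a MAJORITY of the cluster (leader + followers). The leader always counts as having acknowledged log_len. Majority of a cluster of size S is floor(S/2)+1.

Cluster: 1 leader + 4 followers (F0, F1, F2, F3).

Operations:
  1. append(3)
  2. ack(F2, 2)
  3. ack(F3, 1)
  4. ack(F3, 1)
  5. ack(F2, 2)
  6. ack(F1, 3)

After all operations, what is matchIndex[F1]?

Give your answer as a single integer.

Op 1: append 3 -> log_len=3
Op 2: F2 acks idx 2 -> match: F0=0 F1=0 F2=2 F3=0; commitIndex=0
Op 3: F3 acks idx 1 -> match: F0=0 F1=0 F2=2 F3=1; commitIndex=1
Op 4: F3 acks idx 1 -> match: F0=0 F1=0 F2=2 F3=1; commitIndex=1
Op 5: F2 acks idx 2 -> match: F0=0 F1=0 F2=2 F3=1; commitIndex=1
Op 6: F1 acks idx 3 -> match: F0=0 F1=3 F2=2 F3=1; commitIndex=2

Answer: 3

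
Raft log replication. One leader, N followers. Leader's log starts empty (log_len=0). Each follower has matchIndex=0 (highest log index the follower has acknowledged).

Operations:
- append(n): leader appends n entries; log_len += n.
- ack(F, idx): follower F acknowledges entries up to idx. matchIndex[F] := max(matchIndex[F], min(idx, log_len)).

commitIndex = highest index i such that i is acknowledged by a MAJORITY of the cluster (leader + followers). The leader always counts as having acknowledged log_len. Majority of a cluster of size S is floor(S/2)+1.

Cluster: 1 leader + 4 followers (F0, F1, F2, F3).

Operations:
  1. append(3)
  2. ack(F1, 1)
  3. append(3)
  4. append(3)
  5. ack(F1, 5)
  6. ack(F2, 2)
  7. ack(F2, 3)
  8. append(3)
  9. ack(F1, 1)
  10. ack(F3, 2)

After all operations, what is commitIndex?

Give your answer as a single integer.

Answer: 3

Derivation:
Op 1: append 3 -> log_len=3
Op 2: F1 acks idx 1 -> match: F0=0 F1=1 F2=0 F3=0; commitIndex=0
Op 3: append 3 -> log_len=6
Op 4: append 3 -> log_len=9
Op 5: F1 acks idx 5 -> match: F0=0 F1=5 F2=0 F3=0; commitIndex=0
Op 6: F2 acks idx 2 -> match: F0=0 F1=5 F2=2 F3=0; commitIndex=2
Op 7: F2 acks idx 3 -> match: F0=0 F1=5 F2=3 F3=0; commitIndex=3
Op 8: append 3 -> log_len=12
Op 9: F1 acks idx 1 -> match: F0=0 F1=5 F2=3 F3=0; commitIndex=3
Op 10: F3 acks idx 2 -> match: F0=0 F1=5 F2=3 F3=2; commitIndex=3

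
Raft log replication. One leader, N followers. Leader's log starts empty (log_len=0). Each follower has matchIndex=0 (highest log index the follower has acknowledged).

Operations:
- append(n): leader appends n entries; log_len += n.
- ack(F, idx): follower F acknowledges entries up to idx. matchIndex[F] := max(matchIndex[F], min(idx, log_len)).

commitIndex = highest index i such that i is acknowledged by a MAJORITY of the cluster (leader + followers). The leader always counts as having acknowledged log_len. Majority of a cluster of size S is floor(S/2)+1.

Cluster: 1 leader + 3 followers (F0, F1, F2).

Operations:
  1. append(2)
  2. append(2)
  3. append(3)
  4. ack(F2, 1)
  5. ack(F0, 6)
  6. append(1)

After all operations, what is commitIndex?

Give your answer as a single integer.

Op 1: append 2 -> log_len=2
Op 2: append 2 -> log_len=4
Op 3: append 3 -> log_len=7
Op 4: F2 acks idx 1 -> match: F0=0 F1=0 F2=1; commitIndex=0
Op 5: F0 acks idx 6 -> match: F0=6 F1=0 F2=1; commitIndex=1
Op 6: append 1 -> log_len=8

Answer: 1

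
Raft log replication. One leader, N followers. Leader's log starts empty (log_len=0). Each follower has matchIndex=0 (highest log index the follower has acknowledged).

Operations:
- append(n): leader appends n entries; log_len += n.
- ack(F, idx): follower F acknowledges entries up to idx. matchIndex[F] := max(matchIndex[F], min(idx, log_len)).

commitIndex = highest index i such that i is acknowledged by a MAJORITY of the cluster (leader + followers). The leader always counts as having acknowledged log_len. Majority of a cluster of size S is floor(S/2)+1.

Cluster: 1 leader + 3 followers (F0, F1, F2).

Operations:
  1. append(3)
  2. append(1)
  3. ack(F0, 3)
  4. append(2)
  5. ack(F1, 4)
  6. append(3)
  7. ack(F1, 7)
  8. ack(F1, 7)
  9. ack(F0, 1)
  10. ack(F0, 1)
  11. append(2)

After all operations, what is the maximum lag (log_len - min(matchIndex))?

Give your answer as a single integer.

Answer: 11

Derivation:
Op 1: append 3 -> log_len=3
Op 2: append 1 -> log_len=4
Op 3: F0 acks idx 3 -> match: F0=3 F1=0 F2=0; commitIndex=0
Op 4: append 2 -> log_len=6
Op 5: F1 acks idx 4 -> match: F0=3 F1=4 F2=0; commitIndex=3
Op 6: append 3 -> log_len=9
Op 7: F1 acks idx 7 -> match: F0=3 F1=7 F2=0; commitIndex=3
Op 8: F1 acks idx 7 -> match: F0=3 F1=7 F2=0; commitIndex=3
Op 9: F0 acks idx 1 -> match: F0=3 F1=7 F2=0; commitIndex=3
Op 10: F0 acks idx 1 -> match: F0=3 F1=7 F2=0; commitIndex=3
Op 11: append 2 -> log_len=11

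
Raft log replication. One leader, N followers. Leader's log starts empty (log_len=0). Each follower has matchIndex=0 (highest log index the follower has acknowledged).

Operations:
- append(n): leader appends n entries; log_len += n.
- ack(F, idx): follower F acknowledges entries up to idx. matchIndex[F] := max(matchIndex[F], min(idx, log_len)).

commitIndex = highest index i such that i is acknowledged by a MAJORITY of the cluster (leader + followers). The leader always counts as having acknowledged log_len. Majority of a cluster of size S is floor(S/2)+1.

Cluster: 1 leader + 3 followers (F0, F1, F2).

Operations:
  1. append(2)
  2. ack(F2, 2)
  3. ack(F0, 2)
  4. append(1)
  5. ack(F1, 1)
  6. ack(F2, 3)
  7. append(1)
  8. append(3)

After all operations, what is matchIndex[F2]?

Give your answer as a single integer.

Answer: 3

Derivation:
Op 1: append 2 -> log_len=2
Op 2: F2 acks idx 2 -> match: F0=0 F1=0 F2=2; commitIndex=0
Op 3: F0 acks idx 2 -> match: F0=2 F1=0 F2=2; commitIndex=2
Op 4: append 1 -> log_len=3
Op 5: F1 acks idx 1 -> match: F0=2 F1=1 F2=2; commitIndex=2
Op 6: F2 acks idx 3 -> match: F0=2 F1=1 F2=3; commitIndex=2
Op 7: append 1 -> log_len=4
Op 8: append 3 -> log_len=7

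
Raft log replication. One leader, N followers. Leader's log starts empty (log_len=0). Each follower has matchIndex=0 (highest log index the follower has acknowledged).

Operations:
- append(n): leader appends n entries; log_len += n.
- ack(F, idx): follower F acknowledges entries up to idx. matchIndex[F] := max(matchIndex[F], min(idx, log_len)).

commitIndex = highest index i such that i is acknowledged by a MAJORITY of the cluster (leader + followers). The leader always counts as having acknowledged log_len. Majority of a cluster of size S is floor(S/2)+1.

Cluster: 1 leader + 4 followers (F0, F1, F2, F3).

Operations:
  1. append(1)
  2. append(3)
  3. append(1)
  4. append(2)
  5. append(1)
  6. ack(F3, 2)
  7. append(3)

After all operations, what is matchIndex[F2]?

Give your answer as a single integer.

Op 1: append 1 -> log_len=1
Op 2: append 3 -> log_len=4
Op 3: append 1 -> log_len=5
Op 4: append 2 -> log_len=7
Op 5: append 1 -> log_len=8
Op 6: F3 acks idx 2 -> match: F0=0 F1=0 F2=0 F3=2; commitIndex=0
Op 7: append 3 -> log_len=11

Answer: 0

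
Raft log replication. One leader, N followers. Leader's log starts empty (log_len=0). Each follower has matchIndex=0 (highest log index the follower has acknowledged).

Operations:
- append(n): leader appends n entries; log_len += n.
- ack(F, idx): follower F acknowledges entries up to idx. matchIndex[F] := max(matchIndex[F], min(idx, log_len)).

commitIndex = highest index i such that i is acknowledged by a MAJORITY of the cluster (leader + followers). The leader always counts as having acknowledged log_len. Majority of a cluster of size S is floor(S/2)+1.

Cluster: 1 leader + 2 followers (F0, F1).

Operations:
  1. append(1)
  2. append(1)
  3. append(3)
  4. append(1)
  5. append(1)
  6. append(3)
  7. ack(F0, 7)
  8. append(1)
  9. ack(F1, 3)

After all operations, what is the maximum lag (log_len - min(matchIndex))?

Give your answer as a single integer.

Answer: 8

Derivation:
Op 1: append 1 -> log_len=1
Op 2: append 1 -> log_len=2
Op 3: append 3 -> log_len=5
Op 4: append 1 -> log_len=6
Op 5: append 1 -> log_len=7
Op 6: append 3 -> log_len=10
Op 7: F0 acks idx 7 -> match: F0=7 F1=0; commitIndex=7
Op 8: append 1 -> log_len=11
Op 9: F1 acks idx 3 -> match: F0=7 F1=3; commitIndex=7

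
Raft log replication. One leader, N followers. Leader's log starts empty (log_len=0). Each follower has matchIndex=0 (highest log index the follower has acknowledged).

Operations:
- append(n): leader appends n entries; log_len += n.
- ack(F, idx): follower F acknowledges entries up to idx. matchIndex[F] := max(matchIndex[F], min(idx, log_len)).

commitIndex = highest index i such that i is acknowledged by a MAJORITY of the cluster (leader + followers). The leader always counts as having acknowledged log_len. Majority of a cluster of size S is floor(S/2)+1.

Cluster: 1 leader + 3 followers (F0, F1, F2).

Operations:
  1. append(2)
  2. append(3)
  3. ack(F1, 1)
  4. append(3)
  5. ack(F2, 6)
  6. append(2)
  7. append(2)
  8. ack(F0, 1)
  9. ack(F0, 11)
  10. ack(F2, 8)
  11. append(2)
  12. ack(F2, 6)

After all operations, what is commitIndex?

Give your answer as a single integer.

Op 1: append 2 -> log_len=2
Op 2: append 3 -> log_len=5
Op 3: F1 acks idx 1 -> match: F0=0 F1=1 F2=0; commitIndex=0
Op 4: append 3 -> log_len=8
Op 5: F2 acks idx 6 -> match: F0=0 F1=1 F2=6; commitIndex=1
Op 6: append 2 -> log_len=10
Op 7: append 2 -> log_len=12
Op 8: F0 acks idx 1 -> match: F0=1 F1=1 F2=6; commitIndex=1
Op 9: F0 acks idx 11 -> match: F0=11 F1=1 F2=6; commitIndex=6
Op 10: F2 acks idx 8 -> match: F0=11 F1=1 F2=8; commitIndex=8
Op 11: append 2 -> log_len=14
Op 12: F2 acks idx 6 -> match: F0=11 F1=1 F2=8; commitIndex=8

Answer: 8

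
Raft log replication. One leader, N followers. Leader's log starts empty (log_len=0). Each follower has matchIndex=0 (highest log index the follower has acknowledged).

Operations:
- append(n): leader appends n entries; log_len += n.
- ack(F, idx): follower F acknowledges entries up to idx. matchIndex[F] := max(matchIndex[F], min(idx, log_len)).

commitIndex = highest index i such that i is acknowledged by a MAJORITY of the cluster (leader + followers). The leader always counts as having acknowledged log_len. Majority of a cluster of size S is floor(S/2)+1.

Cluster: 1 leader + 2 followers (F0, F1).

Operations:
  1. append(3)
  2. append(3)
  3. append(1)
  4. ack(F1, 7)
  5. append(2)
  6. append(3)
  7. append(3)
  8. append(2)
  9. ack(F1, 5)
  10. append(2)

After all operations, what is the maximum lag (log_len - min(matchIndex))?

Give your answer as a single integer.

Op 1: append 3 -> log_len=3
Op 2: append 3 -> log_len=6
Op 3: append 1 -> log_len=7
Op 4: F1 acks idx 7 -> match: F0=0 F1=7; commitIndex=7
Op 5: append 2 -> log_len=9
Op 6: append 3 -> log_len=12
Op 7: append 3 -> log_len=15
Op 8: append 2 -> log_len=17
Op 9: F1 acks idx 5 -> match: F0=0 F1=7; commitIndex=7
Op 10: append 2 -> log_len=19

Answer: 19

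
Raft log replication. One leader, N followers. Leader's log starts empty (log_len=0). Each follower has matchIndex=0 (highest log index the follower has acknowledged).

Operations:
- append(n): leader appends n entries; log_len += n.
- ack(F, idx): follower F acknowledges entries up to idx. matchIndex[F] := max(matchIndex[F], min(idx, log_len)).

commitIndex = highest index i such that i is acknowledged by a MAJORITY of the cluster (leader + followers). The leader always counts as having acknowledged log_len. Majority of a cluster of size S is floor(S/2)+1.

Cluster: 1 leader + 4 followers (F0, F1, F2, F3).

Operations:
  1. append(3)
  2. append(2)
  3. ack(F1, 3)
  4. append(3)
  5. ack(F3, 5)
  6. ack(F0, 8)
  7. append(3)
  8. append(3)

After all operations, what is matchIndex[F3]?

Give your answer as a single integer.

Answer: 5

Derivation:
Op 1: append 3 -> log_len=3
Op 2: append 2 -> log_len=5
Op 3: F1 acks idx 3 -> match: F0=0 F1=3 F2=0 F3=0; commitIndex=0
Op 4: append 3 -> log_len=8
Op 5: F3 acks idx 5 -> match: F0=0 F1=3 F2=0 F3=5; commitIndex=3
Op 6: F0 acks idx 8 -> match: F0=8 F1=3 F2=0 F3=5; commitIndex=5
Op 7: append 3 -> log_len=11
Op 8: append 3 -> log_len=14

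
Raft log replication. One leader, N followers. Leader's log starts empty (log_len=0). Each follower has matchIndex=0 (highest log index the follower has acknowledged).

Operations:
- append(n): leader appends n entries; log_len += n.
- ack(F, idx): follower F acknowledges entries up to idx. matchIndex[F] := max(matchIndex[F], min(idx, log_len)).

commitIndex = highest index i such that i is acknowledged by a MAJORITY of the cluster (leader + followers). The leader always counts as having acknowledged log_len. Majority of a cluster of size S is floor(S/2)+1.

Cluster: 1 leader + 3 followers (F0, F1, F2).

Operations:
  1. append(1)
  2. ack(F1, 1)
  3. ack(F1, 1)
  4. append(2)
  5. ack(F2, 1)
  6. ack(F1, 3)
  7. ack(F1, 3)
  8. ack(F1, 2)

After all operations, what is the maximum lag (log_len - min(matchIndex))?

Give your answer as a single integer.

Op 1: append 1 -> log_len=1
Op 2: F1 acks idx 1 -> match: F0=0 F1=1 F2=0; commitIndex=0
Op 3: F1 acks idx 1 -> match: F0=0 F1=1 F2=0; commitIndex=0
Op 4: append 2 -> log_len=3
Op 5: F2 acks idx 1 -> match: F0=0 F1=1 F2=1; commitIndex=1
Op 6: F1 acks idx 3 -> match: F0=0 F1=3 F2=1; commitIndex=1
Op 7: F1 acks idx 3 -> match: F0=0 F1=3 F2=1; commitIndex=1
Op 8: F1 acks idx 2 -> match: F0=0 F1=3 F2=1; commitIndex=1

Answer: 3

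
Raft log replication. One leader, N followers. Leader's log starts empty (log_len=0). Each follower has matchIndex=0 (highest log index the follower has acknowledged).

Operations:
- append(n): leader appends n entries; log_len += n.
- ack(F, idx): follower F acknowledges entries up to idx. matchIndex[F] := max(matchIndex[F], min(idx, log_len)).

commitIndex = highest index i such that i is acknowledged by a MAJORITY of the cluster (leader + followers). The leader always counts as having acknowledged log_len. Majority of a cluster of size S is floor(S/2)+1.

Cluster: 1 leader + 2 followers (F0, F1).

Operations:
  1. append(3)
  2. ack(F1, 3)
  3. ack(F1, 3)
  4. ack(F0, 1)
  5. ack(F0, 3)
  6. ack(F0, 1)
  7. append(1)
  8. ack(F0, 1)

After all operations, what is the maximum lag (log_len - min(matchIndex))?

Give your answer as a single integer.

Op 1: append 3 -> log_len=3
Op 2: F1 acks idx 3 -> match: F0=0 F1=3; commitIndex=3
Op 3: F1 acks idx 3 -> match: F0=0 F1=3; commitIndex=3
Op 4: F0 acks idx 1 -> match: F0=1 F1=3; commitIndex=3
Op 5: F0 acks idx 3 -> match: F0=3 F1=3; commitIndex=3
Op 6: F0 acks idx 1 -> match: F0=3 F1=3; commitIndex=3
Op 7: append 1 -> log_len=4
Op 8: F0 acks idx 1 -> match: F0=3 F1=3; commitIndex=3

Answer: 1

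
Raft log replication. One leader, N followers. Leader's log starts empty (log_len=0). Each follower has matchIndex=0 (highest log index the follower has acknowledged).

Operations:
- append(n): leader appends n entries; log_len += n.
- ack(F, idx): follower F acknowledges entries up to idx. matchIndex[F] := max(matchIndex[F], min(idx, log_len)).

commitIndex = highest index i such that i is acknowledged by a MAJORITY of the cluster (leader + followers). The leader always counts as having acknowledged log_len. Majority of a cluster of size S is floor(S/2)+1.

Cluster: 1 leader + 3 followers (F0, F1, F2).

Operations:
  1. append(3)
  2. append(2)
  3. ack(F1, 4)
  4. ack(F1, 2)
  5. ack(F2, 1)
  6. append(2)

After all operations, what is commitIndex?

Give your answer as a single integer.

Answer: 1

Derivation:
Op 1: append 3 -> log_len=3
Op 2: append 2 -> log_len=5
Op 3: F1 acks idx 4 -> match: F0=0 F1=4 F2=0; commitIndex=0
Op 4: F1 acks idx 2 -> match: F0=0 F1=4 F2=0; commitIndex=0
Op 5: F2 acks idx 1 -> match: F0=0 F1=4 F2=1; commitIndex=1
Op 6: append 2 -> log_len=7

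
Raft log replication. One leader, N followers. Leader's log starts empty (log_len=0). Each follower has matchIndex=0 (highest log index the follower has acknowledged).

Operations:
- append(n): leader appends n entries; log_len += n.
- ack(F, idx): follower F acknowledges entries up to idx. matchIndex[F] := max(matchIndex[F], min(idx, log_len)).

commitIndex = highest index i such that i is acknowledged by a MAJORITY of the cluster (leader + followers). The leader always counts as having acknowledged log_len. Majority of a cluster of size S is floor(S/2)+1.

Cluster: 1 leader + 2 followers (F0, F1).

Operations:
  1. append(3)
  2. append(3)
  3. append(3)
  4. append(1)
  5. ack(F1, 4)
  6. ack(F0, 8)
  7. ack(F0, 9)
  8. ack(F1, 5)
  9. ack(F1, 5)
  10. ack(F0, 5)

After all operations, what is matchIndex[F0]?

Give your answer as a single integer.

Answer: 9

Derivation:
Op 1: append 3 -> log_len=3
Op 2: append 3 -> log_len=6
Op 3: append 3 -> log_len=9
Op 4: append 1 -> log_len=10
Op 5: F1 acks idx 4 -> match: F0=0 F1=4; commitIndex=4
Op 6: F0 acks idx 8 -> match: F0=8 F1=4; commitIndex=8
Op 7: F0 acks idx 9 -> match: F0=9 F1=4; commitIndex=9
Op 8: F1 acks idx 5 -> match: F0=9 F1=5; commitIndex=9
Op 9: F1 acks idx 5 -> match: F0=9 F1=5; commitIndex=9
Op 10: F0 acks idx 5 -> match: F0=9 F1=5; commitIndex=9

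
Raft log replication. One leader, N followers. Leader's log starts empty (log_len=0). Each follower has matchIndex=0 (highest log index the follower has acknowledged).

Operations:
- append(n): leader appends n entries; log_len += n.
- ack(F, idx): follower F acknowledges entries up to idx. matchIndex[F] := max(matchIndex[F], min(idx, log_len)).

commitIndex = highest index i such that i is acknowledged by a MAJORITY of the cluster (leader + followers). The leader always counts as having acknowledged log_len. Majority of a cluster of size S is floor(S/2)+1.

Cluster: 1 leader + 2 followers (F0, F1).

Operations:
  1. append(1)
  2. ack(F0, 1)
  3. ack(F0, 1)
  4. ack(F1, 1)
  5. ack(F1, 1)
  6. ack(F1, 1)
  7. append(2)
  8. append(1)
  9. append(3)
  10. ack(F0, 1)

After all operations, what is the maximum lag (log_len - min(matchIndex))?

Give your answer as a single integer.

Op 1: append 1 -> log_len=1
Op 2: F0 acks idx 1 -> match: F0=1 F1=0; commitIndex=1
Op 3: F0 acks idx 1 -> match: F0=1 F1=0; commitIndex=1
Op 4: F1 acks idx 1 -> match: F0=1 F1=1; commitIndex=1
Op 5: F1 acks idx 1 -> match: F0=1 F1=1; commitIndex=1
Op 6: F1 acks idx 1 -> match: F0=1 F1=1; commitIndex=1
Op 7: append 2 -> log_len=3
Op 8: append 1 -> log_len=4
Op 9: append 3 -> log_len=7
Op 10: F0 acks idx 1 -> match: F0=1 F1=1; commitIndex=1

Answer: 6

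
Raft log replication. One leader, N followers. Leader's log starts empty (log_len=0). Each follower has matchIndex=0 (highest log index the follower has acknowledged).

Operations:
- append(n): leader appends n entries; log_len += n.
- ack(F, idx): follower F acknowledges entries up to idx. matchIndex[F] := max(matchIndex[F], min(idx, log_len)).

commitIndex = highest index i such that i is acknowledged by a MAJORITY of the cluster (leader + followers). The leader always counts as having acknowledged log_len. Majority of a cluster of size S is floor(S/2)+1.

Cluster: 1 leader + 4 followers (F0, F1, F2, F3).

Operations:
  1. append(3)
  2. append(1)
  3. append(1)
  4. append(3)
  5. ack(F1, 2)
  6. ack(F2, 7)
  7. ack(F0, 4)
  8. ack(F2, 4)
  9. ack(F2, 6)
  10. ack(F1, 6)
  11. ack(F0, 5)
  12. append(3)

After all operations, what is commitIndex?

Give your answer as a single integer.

Op 1: append 3 -> log_len=3
Op 2: append 1 -> log_len=4
Op 3: append 1 -> log_len=5
Op 4: append 3 -> log_len=8
Op 5: F1 acks idx 2 -> match: F0=0 F1=2 F2=0 F3=0; commitIndex=0
Op 6: F2 acks idx 7 -> match: F0=0 F1=2 F2=7 F3=0; commitIndex=2
Op 7: F0 acks idx 4 -> match: F0=4 F1=2 F2=7 F3=0; commitIndex=4
Op 8: F2 acks idx 4 -> match: F0=4 F1=2 F2=7 F3=0; commitIndex=4
Op 9: F2 acks idx 6 -> match: F0=4 F1=2 F2=7 F3=0; commitIndex=4
Op 10: F1 acks idx 6 -> match: F0=4 F1=6 F2=7 F3=0; commitIndex=6
Op 11: F0 acks idx 5 -> match: F0=5 F1=6 F2=7 F3=0; commitIndex=6
Op 12: append 3 -> log_len=11

Answer: 6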